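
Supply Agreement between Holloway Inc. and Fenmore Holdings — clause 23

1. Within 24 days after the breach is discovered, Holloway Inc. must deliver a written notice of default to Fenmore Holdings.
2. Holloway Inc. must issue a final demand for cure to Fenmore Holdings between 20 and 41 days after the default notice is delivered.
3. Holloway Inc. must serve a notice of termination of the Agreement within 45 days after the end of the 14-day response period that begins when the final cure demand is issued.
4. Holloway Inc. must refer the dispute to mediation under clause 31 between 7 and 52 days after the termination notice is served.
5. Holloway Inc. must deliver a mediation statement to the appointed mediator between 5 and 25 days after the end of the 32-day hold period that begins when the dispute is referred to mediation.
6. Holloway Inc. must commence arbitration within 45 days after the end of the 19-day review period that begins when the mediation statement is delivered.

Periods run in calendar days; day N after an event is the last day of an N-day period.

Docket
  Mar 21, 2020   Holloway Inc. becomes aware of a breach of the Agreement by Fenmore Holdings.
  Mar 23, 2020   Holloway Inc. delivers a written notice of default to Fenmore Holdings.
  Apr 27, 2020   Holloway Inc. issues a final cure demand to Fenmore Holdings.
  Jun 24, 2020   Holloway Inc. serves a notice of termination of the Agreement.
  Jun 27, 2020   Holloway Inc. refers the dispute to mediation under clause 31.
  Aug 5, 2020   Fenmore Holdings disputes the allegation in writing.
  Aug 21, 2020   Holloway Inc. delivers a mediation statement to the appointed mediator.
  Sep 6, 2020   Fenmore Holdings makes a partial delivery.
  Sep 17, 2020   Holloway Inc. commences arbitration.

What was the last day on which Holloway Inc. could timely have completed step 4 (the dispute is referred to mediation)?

Aug 15, 2020

Step 4 runs from Jun 24, 2020, when the termination notice is served. The window is 7–52 days after Jun 24, 2020; it closes on Aug 15, 2020.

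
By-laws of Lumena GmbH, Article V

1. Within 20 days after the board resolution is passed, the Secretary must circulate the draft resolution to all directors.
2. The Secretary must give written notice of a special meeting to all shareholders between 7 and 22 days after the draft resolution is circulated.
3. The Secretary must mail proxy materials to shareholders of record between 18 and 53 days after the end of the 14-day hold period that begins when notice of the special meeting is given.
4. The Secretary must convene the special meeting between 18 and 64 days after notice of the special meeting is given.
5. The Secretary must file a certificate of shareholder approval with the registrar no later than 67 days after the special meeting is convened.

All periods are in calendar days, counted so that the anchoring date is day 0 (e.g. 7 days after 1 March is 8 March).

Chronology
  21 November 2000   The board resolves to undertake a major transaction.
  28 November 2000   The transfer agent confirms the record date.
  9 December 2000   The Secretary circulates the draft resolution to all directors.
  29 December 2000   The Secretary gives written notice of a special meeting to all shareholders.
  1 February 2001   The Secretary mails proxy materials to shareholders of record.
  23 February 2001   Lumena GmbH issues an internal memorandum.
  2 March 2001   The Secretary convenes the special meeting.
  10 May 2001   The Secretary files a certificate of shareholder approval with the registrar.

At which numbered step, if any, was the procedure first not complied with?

(1) due by 21 November 2000 + 20 days = 11 December 2000; completed 9 December 2000, before the deadline.
(2) the permitted window runs from 9 December 2000 + 7 = 16 December 2000 to 9 December 2000 + 22 = 31 December 2000; 29 December 2000 falls inside that range.
(3) the permitted window runs from 12 January 2001 + 18 = 30 January 2001 to 12 January 2001 + 53 = 6 March 2001; 1 February 2001 falls inside that range.
(4) the permitted window runs from 29 December 2000 + 18 = 16 January 2001 to 29 December 2000 + 64 = 3 March 2001; done 2 March 2001, which is between those dates.
(5) due by 2 March 2001 + 67 days = 8 May 2001; not done until 10 May 2001, 2 days after the deadline.

Step 5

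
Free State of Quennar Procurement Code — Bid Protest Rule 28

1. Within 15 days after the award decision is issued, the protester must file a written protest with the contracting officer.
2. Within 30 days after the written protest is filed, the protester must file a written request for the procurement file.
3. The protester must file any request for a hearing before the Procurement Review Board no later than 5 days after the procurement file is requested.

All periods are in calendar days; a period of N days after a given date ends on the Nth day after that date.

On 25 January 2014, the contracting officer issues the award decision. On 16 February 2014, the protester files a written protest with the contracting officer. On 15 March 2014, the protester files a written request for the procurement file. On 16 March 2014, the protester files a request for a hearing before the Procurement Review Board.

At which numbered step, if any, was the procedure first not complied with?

Step 1

Step 1 — counting 15 days from 25 January 2014 (when the award decision is issued) gives a deadline of 9 February 2014; 16 February 2014 misses that deadline by 7 days.
Later steps need not be reached.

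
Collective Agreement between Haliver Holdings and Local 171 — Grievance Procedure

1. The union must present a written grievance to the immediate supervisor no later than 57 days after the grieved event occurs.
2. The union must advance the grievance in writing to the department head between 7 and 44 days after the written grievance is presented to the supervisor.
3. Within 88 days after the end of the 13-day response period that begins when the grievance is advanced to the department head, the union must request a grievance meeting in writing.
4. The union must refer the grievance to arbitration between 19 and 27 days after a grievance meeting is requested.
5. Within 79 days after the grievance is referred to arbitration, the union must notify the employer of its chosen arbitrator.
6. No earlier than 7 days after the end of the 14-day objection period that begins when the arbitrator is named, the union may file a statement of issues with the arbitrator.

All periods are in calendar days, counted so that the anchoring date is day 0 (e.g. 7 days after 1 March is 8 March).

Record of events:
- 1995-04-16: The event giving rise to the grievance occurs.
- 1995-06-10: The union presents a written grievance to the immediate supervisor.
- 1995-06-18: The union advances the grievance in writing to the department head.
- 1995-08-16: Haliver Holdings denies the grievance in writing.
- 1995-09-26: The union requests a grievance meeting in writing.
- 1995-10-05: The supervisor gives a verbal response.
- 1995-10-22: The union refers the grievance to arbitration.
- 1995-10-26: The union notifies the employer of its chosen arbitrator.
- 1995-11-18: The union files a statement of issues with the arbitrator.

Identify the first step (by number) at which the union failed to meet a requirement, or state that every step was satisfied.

None — every step was satisfied

Step 1 — counting 57 days from 1995-04-16 (when the grieved event occurs) gives a deadline of 1995-06-12; 1995-06-10 is within that limit.
Step 2 — 7 and 44 days from 1995-06-10 (when the written grievance is presented to the supervisor) are 1995-06-17 and 1995-07-24 respectively; 1995-06-18 falls inside that range.
Step 3 — counting 88 days from 1995-07-01 (end of the 13-day response period, which began when the grievance is advanced to the department head on 1995-06-18) gives a deadline of 1995-09-27; 1995-09-26 is within that limit.
Step 4 — 19 and 27 days from 1995-09-26 (when a grievance meeting is requested) are 1995-10-15 and 1995-10-23 respectively; 1995-10-22 falls inside that range.
Step 5 — counting 79 days from 1995-10-22 (when the grievance is referred to arbitration) gives a deadline of 1996-01-09; done 1995-10-26 — timely.
Step 6 — must wait 7 days from 1995-11-09 (end of the 14-day objection period, which began when the arbitrator is named on 1995-10-26), so not before 1995-11-16; done 1995-11-18 — permitted.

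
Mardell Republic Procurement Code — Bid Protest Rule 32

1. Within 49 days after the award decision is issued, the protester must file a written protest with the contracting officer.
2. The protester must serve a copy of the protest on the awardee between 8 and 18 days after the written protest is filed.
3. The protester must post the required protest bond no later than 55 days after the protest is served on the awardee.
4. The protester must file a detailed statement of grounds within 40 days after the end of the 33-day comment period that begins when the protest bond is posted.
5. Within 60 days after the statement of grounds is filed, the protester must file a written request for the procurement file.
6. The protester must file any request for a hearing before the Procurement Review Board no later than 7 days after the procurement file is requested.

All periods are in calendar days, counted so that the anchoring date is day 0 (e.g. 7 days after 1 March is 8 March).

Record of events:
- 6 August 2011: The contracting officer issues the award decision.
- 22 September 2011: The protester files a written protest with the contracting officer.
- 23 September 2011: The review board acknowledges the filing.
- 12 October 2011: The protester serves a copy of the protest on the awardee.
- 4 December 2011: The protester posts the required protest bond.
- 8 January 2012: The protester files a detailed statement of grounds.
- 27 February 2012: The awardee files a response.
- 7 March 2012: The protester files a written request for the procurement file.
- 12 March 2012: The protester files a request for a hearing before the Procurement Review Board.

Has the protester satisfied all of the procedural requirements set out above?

Step 1: 49 days after 6 August 2011 (when the award decision is issued) is 24 September 2011; done 22 September 2011 — timely.
Step 2: the window is 8–18 days after 22 September 2011 (when the written protest is filed), so 30 September 2011 through 10 October 2011; 12 October 2011 is 2 days past the end of the window.

No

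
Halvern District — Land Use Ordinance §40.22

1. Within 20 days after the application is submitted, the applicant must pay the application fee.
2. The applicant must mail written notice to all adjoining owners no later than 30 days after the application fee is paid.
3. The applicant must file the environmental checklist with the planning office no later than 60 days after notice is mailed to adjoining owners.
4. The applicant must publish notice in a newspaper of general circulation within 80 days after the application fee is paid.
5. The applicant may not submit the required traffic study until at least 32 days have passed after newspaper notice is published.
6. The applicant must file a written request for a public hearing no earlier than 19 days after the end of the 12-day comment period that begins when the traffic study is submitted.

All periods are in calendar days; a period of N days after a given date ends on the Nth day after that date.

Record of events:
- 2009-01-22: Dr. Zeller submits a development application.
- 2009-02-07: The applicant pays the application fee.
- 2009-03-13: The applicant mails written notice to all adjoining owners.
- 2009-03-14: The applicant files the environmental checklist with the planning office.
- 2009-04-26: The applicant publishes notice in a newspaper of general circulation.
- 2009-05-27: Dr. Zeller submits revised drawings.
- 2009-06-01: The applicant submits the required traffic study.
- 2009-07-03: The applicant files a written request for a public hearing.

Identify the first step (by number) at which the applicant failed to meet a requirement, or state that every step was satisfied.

Step 1: 20 days after 2009-01-22 (when the application is submitted) is 2009-02-11; done 2009-02-07 — timely.
Step 2: 30 days after 2009-02-07 (when the application fee is paid) is 2009-03-09; done 2009-03-13 — 4 days late.
That is the first point of non-compliance.

Step 2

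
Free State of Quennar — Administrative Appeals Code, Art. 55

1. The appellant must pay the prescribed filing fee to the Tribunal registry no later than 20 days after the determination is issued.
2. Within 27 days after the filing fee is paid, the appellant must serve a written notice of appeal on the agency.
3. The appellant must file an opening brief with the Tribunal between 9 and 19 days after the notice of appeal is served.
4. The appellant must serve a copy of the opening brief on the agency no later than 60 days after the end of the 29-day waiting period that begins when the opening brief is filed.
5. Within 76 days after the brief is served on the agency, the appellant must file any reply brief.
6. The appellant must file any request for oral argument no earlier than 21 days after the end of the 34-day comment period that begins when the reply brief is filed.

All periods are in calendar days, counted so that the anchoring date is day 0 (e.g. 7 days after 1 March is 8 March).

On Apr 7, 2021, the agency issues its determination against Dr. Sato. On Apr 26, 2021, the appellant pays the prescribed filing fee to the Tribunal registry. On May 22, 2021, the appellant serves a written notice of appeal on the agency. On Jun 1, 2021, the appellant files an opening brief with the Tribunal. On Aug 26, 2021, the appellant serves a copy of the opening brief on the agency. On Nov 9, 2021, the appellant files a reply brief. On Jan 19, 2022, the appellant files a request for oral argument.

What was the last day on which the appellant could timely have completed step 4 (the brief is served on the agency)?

Aug 29, 2021

The opening brief is filed on Jun 1, 2021; the 29-day waiting period therefore ends Jun 30, 2021, and step 4 runs from that date. 60 days after Jun 30, 2021 is Aug 29, 2021.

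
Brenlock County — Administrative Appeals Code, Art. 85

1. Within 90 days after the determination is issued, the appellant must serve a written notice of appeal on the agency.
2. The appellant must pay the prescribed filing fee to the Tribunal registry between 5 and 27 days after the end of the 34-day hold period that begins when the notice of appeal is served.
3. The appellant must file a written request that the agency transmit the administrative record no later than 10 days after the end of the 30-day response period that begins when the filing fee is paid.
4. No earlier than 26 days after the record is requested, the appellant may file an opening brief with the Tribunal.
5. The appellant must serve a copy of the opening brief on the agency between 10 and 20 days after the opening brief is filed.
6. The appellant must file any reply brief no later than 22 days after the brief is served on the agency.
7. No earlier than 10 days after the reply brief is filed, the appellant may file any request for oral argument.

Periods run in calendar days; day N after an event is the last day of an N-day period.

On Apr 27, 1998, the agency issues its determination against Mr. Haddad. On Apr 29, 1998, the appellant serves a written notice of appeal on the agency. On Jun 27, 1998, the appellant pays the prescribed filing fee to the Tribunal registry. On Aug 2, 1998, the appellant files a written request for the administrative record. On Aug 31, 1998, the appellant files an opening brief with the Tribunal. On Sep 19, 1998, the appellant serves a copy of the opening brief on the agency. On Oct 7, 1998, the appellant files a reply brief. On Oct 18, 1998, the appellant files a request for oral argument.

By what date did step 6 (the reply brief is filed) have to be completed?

Step 6 runs from Sep 19, 1998, when the brief is served on the agency. 22 days after Sep 19, 1998 is Oct 11, 1998.

Oct 11, 1998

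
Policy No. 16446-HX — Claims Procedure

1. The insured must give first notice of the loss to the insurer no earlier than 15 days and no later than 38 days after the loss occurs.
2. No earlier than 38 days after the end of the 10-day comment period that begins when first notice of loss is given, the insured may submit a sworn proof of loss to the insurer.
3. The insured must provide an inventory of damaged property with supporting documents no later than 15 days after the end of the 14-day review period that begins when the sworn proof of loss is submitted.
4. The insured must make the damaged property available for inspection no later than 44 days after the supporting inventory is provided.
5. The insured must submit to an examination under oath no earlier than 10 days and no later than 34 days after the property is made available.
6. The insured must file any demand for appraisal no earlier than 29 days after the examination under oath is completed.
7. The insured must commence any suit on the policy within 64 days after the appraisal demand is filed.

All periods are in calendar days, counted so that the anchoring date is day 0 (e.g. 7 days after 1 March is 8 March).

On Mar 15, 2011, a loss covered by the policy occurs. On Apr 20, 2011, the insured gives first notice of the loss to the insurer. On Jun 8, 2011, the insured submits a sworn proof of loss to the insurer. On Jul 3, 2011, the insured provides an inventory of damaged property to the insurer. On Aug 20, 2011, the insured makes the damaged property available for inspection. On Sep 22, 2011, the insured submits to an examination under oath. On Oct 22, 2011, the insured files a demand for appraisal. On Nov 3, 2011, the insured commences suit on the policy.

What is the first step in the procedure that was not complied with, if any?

(1) the permitted window runs from Mar 15, 2011 + 15 = Mar 30, 2011 to Mar 15, 2011 + 38 = Apr 22, 2011; Apr 20, 2011 falls inside that range.
(2) permitted from Apr 30, 2011 + 38 days = Jun 7, 2011 onward; done Jun 8, 2011 — permitted.
(3) due by Jun 22, 2011 + 15 days = Jul 7, 2011; completed Jul 3, 2011, before the deadline.
(4) due by Jul 3, 2011 + 44 days = Aug 16, 2011; done Aug 20, 2011 — 4 days late.

Step 4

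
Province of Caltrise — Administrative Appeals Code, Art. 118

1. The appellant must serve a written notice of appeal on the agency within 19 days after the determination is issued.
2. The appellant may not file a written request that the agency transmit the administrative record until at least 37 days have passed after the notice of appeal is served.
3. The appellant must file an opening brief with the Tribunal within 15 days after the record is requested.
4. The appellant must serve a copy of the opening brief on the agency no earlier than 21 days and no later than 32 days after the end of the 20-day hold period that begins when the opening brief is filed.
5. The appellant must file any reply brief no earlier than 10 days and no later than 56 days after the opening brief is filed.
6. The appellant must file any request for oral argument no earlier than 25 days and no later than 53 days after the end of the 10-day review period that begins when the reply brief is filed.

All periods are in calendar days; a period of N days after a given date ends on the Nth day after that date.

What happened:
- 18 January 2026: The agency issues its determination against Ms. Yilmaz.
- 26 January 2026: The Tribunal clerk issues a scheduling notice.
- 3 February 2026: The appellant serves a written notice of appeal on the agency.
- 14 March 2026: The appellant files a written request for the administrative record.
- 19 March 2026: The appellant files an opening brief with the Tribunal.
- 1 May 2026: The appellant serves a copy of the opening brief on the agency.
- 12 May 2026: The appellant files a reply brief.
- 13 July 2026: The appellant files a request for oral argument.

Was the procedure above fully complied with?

Yes

Step 1: 19 days after 18 January 2026 (when the determination is issued) is 6 February 2026; done 3 February 2026 — timely.
Step 2: the earliest permitted date is 37 days after 3 February 2026 (when the notice of appeal is served), i.e. 12 March 2026; done 14 March 2026, after the minimum wait.
Step 3: 15 days after 14 March 2026 (when the record is requested) is 29 March 2026; done 19 March 2026 — timely.
Step 4: the window is 21–32 days after 8 April 2026 (end of the 20-day hold period, which began when the opening brief is filed on 19 March 2026), so 29 April 2026 through 10 May 2026; 1 May 2026 falls inside that range.
Step 5: the window is 10–56 days after 19 March 2026 (when the opening brief is filed), so 29 March 2026 through 14 May 2026; 12 May 2026 falls inside that range.
Step 6: the window is 25–53 days after 22 May 2026 (end of the 10-day review period, which began when the reply brief is filed on 12 May 2026), so 16 June 2026 through 14 July 2026; done 13 July 2026, which is between those dates.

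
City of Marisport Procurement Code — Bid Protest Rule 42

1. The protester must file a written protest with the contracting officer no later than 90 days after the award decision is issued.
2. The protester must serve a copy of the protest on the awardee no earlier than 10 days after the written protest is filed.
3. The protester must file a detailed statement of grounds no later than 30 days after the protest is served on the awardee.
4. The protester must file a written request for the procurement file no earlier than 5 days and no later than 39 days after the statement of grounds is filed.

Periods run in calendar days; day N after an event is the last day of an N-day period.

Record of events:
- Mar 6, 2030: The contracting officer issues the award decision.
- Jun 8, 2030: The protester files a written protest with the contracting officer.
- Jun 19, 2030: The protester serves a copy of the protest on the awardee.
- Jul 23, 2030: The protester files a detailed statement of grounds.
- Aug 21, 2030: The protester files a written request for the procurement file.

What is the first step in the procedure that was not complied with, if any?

Step 1 — counting 90 days from Mar 6, 2030 (when the award decision is issued) gives a deadline of Jun 4, 2030; Jun 8, 2030 misses that deadline by 4 days.

Step 1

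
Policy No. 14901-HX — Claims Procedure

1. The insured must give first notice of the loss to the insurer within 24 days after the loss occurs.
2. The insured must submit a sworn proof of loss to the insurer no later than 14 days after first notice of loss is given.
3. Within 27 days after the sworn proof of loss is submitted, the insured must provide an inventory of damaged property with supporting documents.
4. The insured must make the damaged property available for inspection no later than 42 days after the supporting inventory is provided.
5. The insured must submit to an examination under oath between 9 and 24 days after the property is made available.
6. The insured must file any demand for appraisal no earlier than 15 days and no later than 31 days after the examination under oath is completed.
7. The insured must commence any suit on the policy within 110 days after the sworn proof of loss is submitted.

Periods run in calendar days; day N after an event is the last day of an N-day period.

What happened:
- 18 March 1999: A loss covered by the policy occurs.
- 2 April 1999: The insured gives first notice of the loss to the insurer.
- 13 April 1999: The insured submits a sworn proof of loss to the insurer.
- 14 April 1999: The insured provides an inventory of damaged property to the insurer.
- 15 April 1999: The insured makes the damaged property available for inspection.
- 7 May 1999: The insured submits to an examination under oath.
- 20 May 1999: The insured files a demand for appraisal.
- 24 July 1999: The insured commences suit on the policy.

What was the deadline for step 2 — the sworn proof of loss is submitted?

Step 2 runs from 2 April 1999, when first notice of loss is given. 14 days after 2 April 1999 is 16 April 1999.

16 April 1999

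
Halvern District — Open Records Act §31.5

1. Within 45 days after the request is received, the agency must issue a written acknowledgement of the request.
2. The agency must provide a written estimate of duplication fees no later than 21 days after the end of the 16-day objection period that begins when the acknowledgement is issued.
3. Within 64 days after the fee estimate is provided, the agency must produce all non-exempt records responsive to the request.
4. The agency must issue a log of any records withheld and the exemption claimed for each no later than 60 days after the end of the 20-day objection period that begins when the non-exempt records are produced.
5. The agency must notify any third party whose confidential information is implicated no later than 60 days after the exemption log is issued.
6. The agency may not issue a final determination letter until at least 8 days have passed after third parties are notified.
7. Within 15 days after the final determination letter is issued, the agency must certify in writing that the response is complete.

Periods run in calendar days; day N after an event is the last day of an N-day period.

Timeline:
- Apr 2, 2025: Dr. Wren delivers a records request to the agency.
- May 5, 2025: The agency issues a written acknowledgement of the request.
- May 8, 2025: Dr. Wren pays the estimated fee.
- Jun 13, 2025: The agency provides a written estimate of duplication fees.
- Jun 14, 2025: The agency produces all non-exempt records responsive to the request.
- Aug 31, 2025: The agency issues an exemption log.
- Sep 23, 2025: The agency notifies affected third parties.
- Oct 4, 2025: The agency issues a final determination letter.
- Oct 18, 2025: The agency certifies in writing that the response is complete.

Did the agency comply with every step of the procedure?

No

Step 1 — counting 45 days from Apr 2, 2025 (when the request is received) gives a deadline of May 17, 2025; done May 5, 2025 — timely.
Step 2 — counting 21 days from May 21, 2025 (end of the 16-day objection period, which began when the acknowledgement is issued on May 5, 2025) gives a deadline of Jun 11, 2025; Jun 13, 2025 misses that deadline by 2 days.
Later steps need not be reached.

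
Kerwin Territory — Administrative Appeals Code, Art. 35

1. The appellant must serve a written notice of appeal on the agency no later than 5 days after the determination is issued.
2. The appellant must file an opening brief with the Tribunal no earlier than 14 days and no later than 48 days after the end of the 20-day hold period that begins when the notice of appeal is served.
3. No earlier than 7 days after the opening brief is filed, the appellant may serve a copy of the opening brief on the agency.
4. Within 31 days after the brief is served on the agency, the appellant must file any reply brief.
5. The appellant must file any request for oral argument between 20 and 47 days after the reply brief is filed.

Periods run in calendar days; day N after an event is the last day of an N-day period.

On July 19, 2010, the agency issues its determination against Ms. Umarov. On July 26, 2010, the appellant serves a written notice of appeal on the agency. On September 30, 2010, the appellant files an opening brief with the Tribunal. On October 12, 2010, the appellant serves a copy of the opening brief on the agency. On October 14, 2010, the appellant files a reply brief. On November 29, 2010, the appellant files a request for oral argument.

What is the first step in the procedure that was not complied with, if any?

Step 1

Step 1: 5 days after July 19, 2010 (when the determination is issued) is July 24, 2010; July 26, 2010 misses that deadline by 2 days.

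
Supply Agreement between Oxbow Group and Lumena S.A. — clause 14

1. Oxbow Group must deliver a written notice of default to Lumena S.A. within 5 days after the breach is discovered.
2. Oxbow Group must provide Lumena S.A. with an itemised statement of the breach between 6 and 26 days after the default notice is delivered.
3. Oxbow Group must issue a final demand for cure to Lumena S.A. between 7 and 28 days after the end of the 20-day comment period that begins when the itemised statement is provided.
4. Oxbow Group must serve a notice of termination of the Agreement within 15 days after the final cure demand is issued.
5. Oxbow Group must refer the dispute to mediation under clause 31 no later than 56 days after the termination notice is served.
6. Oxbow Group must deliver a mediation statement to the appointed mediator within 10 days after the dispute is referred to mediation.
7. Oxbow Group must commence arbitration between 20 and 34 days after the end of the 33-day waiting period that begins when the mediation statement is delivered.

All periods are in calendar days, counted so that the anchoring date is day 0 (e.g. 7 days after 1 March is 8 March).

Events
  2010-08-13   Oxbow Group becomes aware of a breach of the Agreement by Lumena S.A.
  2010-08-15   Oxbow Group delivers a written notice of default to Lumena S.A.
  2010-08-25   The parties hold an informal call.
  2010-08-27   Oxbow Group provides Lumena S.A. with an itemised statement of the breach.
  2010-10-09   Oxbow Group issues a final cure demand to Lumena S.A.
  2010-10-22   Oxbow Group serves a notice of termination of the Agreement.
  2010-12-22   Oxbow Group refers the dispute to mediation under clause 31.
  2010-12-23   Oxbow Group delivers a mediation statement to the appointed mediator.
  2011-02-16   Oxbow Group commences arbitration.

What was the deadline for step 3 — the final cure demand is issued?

The itemised statement is provided on 2010-08-27; the 20-day comment period therefore ends 2010-09-16, and step 3 runs from that date. The window is 7–28 days after 2010-09-16; it closes on 2010-10-14.

2010-10-14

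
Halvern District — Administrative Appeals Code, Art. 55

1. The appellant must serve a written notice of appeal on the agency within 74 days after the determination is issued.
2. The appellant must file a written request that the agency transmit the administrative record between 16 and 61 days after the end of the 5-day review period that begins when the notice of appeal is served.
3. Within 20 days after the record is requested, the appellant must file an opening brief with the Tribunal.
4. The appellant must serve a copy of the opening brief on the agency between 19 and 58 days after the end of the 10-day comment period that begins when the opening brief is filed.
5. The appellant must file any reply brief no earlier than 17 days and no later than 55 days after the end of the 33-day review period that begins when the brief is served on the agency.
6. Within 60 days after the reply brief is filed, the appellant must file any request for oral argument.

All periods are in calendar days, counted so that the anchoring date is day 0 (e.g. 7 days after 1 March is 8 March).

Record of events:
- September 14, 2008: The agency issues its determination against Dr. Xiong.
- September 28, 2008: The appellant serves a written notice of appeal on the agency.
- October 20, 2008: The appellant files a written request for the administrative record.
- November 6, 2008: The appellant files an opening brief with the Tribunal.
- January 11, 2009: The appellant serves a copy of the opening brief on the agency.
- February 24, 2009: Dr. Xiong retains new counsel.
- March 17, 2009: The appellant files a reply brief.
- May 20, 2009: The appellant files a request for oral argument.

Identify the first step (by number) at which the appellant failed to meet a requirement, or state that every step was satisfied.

Step 6

Step 1 — counting 74 days from September 14, 2008 (when the determination is issued) gives a deadline of November 27, 2008; completed September 28, 2008, before the deadline.
Step 2 — 16 and 61 days from October 3, 2008 (end of the 5-day review period, which began when the notice of appeal is served on September 28, 2008) are October 19, 2008 and December 3, 2008 respectively; done October 20, 2008, which is between those dates.
Step 3 — counting 20 days from October 20, 2008 (when the record is requested) gives a deadline of November 9, 2008; done November 6, 2008 — timely.
Step 4 — 19 and 58 days from November 16, 2008 (end of the 10-day comment period, which began when the opening brief is filed on November 6, 2008) are December 5, 2008 and January 13, 2009 respectively; done January 11, 2009 — within the window.
Step 5 — 17 and 55 days from February 13, 2009 (end of the 33-day review period, which began when the brief is served on the agency on January 11, 2009) are March 2, 2009 and April 9, 2009 respectively; done March 17, 2009 — within the window.
Step 6 — counting 60 days from March 17, 2009 (when the reply brief is filed) gives a deadline of May 16, 2009; May 20, 2009 misses that deadline by 4 days.
The procedure was therefore not followed at step 6.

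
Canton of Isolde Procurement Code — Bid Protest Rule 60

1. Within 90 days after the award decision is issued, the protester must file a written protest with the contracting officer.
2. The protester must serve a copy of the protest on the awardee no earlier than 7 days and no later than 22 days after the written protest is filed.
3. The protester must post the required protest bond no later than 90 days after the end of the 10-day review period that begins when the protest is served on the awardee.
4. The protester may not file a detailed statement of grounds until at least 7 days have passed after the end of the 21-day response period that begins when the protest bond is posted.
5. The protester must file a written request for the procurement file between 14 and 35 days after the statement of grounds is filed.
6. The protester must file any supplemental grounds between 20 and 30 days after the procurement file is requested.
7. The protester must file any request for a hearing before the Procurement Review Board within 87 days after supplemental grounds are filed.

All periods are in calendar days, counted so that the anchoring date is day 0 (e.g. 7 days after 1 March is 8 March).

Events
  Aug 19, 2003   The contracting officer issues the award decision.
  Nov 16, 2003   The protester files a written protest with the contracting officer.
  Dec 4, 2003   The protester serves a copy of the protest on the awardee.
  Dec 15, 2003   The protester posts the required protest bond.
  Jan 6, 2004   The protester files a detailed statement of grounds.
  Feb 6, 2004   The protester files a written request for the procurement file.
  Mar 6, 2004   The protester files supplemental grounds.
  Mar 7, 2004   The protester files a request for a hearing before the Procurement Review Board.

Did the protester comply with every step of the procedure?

No

Step 1 — counting 90 days from Aug 19, 2003 (when the award decision is issued) gives a deadline of Nov 17, 2003; done Nov 16, 2003 — timely.
Step 2 — 7 and 22 days from Nov 16, 2003 (when the written protest is filed) are Nov 23, 2003 and Dec 8, 2003 respectively; done Dec 4, 2003, which is between those dates.
Step 3 — counting 90 days from Dec 14, 2003 (end of the 10-day review period, which began when the protest is served on the awardee on Dec 4, 2003) gives a deadline of Mar 13, 2004; completed Dec 15, 2003, before the deadline.
Step 4 — must wait 7 days from Jan 5, 2004 (end of the 21-day response period, which began when the protest bond is posted on Dec 15, 2003), so not before Jan 12, 2004; done Jan 6, 2004 — 6 days too early.
The analysis stops there.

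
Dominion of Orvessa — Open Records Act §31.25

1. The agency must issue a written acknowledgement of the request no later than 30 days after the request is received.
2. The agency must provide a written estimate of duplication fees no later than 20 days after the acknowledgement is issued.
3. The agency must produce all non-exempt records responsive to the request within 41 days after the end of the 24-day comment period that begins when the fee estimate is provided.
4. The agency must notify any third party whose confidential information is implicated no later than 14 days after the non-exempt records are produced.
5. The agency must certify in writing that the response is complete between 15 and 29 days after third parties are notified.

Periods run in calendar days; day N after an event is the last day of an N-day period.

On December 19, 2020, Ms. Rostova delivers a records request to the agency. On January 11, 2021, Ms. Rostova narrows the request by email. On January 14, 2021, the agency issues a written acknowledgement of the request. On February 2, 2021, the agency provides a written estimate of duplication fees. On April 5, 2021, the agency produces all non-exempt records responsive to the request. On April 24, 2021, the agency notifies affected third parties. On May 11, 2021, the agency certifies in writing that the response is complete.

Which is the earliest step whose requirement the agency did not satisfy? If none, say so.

Step 1: 30 days after December 19, 2020 (when the request is received) is January 18, 2021; January 14, 2021 is within that limit.
Step 2: 20 days after January 14, 2021 (when the acknowledgement is issued) is February 3, 2021; done February 2, 2021 — timely.
Step 3: 41 days after February 26, 2021 (end of the 24-day comment period, which began when the fee estimate is provided on February 2, 2021) is April 8, 2021; done April 5, 2021 — timely.
Step 4: 14 days after April 5, 2021 (when the non-exempt records are produced) is April 19, 2021; April 24, 2021 misses that deadline by 5 days.

Step 4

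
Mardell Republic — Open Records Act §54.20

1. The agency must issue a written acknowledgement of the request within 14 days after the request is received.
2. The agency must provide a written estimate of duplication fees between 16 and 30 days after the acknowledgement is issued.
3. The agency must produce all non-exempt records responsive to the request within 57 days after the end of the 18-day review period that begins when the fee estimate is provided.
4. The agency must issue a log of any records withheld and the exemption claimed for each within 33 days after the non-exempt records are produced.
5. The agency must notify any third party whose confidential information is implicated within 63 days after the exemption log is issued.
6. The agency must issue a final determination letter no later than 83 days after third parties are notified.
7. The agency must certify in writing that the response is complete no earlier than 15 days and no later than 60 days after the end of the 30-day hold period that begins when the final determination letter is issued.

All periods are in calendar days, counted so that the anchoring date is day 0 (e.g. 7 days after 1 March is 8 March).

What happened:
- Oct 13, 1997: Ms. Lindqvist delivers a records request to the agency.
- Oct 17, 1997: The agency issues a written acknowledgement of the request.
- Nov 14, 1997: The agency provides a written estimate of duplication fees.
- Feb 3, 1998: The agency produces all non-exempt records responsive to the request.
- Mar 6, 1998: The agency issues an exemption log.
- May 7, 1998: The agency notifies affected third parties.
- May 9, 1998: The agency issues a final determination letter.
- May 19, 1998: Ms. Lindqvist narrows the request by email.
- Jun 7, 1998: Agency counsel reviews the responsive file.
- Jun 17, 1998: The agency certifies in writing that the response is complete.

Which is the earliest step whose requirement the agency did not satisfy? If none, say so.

(1) due by Oct 13, 1997 + 14 days = Oct 27, 1997; Oct 17, 1997 is within that limit.
(2) the permitted window runs from Oct 17, 1997 + 16 = Nov 2, 1997 to Oct 17, 1997 + 30 = Nov 16, 1997; done Nov 14, 1997, which is between those dates.
(3) due by Dec 2, 1997 + 57 days = Jan 28, 1998; done Feb 3, 1998 — 6 days late.

Step 3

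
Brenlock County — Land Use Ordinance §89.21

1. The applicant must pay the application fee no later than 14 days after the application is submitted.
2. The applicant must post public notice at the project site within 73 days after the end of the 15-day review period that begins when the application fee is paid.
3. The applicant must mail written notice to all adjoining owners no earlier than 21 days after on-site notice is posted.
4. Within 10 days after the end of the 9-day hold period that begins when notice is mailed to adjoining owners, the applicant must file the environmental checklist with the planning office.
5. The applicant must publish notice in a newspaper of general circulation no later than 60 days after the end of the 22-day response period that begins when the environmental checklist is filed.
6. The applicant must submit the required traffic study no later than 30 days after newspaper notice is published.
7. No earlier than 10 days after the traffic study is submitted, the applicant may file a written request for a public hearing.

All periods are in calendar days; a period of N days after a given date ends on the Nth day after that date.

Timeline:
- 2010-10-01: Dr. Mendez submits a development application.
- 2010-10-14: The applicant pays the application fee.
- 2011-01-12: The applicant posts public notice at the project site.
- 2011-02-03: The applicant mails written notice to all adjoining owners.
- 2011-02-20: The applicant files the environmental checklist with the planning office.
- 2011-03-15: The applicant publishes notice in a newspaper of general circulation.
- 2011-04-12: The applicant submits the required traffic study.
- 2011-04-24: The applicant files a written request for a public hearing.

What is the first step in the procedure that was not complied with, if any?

Step 1: 14 days after 2010-10-01 (when the application is submitted) is 2010-10-15; completed 2010-10-14, before the deadline.
Step 2: 73 days after 2010-10-29 (end of the 15-day review period, which began when the application fee is paid on 2010-10-14) is 2011-01-10; not done until 2011-01-12, 2 days after the deadline.

Step 2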